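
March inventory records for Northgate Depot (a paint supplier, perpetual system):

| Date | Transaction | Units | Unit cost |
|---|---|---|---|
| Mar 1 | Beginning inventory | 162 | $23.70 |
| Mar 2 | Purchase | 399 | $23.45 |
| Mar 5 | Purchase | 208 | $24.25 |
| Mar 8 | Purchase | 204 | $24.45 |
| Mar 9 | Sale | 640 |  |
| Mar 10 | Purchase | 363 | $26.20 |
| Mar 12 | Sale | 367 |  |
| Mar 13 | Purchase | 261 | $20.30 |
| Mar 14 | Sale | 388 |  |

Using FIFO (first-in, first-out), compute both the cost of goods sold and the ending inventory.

Mar 9, 640 sold [FIFO — oldest first]: 162 @ $23.70 + 399 @ $23.45 + 79 @ $24.25 = $15,111.70
Mar 12, 367 sold [FIFO — oldest first]: 129 @ $24.25 + 204 @ $24.45 + 34 @ $26.20 = $9,006.85
Mar 14, 388 sold [FIFO — oldest first]: 329 @ $26.20 + 59 @ $20.30 = $9,817.50
Total COGS = $15,111.70 + $9,006.85 + $9,817.50 = $33,936.05
Ending inventory: 202 @ $20.30 = $4,100.60

COGS = $33,936.05; ending inventory = $4,100.60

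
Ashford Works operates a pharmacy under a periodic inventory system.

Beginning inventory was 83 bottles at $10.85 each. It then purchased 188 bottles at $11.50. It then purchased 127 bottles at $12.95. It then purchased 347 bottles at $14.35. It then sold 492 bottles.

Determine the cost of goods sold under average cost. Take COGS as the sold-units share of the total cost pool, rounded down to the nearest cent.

Sale 1, sell 492: 492/745 × $9,686.65 → $6,397.08
Ending inventory (cost pool remaining) = $3,289.57

COGS = $6,397.08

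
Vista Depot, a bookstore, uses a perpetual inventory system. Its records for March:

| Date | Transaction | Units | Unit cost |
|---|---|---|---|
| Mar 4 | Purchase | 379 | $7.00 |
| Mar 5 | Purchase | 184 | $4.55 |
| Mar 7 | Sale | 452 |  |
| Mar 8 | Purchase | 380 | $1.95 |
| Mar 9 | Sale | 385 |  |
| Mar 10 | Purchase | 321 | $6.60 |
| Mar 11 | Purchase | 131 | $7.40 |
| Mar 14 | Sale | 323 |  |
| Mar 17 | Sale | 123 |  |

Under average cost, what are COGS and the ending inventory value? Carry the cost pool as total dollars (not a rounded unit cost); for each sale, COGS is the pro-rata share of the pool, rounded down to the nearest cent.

COGS = $6,637.45; ending inventory = $681.75

After Mar 4: 379 on hand, pool $2,653.00 (≈ $7.0000 each)
After Mar 5: 563 on hand, pool $3,490.20 (≈ $6.1993 each)
Mar 7, sell 452: 452/563 × $3,490.20 → $2,802.07
After Mar 8: 491 on hand, pool $1,429.13 (≈ $2.9107 each)
Mar 9, sell 385: 385/491 × $1,429.13 → $1,120.60
After Mar 10: 427 on hand, pool $2,427.13 (≈ $5.6841 each)
After Mar 11: 558 on hand, pool $3,396.53 (≈ $6.0870 each)
Mar 14, sell 323: 323/558 × $3,396.53 → $1,966.09
Mar 17, sell 123: 123/235 × $1,430.44 → $748.69
Total COGS = $2,802.07 + $1,120.60 + $1,966.09 + $748.69 = $6,637.45
Ending inventory (cost pool remaining) = $681.75
Check: goods available $7,319.20 = COGS $6,637.45 + ending $681.75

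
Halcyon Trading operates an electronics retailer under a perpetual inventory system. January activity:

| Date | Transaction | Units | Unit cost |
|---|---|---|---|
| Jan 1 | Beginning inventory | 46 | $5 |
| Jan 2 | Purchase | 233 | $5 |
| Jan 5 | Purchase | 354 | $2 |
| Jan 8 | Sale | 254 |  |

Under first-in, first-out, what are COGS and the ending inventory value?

COGS = $1,270; ending inventory = $833

Jan 8, 254 sold [FIFO — oldest first]: 46 @ $5 + 208 @ $5 = $1,270
Ending inventory: 25 @ $5 + 354 @ $2 = $833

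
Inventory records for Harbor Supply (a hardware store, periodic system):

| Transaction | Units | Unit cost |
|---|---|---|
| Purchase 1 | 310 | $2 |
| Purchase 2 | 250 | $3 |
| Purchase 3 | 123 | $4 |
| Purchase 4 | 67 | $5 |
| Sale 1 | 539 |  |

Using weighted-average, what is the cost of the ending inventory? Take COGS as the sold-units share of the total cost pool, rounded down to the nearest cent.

Sale 1, sell 539: 539/750 × $2,197.00 → $1,578.91
Ending inventory (cost pool remaining) = $618.09

Ending inventory = $618.09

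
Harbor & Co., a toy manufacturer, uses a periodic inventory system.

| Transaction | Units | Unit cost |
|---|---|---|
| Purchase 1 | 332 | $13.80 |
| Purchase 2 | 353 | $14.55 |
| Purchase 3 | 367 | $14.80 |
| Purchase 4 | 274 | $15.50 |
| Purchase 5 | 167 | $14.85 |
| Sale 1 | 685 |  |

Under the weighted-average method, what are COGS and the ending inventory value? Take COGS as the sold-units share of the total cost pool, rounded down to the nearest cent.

COGS = $10,037.01; ending inventory = $11,839.29

Sale 1, sell 685: 685/1493 × $21,876.30 → $10,037.01
Ending inventory (cost pool remaining) = $11,839.29
Check: goods available $21,876.30 = COGS $10,037.01 + ending $11,839.29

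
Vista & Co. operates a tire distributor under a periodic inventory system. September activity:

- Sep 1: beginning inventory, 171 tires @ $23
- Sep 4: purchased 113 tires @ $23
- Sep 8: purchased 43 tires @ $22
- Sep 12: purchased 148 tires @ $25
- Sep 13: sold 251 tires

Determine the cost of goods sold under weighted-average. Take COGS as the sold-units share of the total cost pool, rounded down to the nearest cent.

Sep 13, sell 251: 251/475 × $11,178.00 → $5,906.69
Ending inventory (cost pool remaining) = $5,271.31
Check: goods available $11,178.00 = COGS $5,906.69 + ending $5,271.31

COGS = $5,906.69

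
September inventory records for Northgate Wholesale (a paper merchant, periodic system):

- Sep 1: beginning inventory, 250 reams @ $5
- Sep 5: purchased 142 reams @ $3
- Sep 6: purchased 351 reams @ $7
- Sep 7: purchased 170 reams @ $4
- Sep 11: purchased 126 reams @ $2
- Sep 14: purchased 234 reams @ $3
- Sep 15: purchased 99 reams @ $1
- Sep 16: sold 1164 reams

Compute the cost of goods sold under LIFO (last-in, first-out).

COGS = $4,826

Sep 16, 1164 sold [LIFO — newest first]: 99 @ $1 + 234 @ $3 + 126 @ $2 + 170 @ $4 + 351 @ $7 + 142 @ $3 + 42 @ $5 = $4,826
Ending inventory: 208 @ $5 = $1,040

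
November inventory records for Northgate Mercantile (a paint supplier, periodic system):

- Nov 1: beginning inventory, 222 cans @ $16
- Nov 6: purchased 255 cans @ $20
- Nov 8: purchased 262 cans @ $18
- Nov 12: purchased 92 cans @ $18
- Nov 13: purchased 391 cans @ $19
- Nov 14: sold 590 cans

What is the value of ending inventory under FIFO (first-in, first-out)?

Ending inventory = $11,767

Nov 14, 590 sold [FIFO — oldest first]: 222 @ $16 + 255 @ $20 + 113 @ $18 = $10,686
Ending inventory: 149 @ $18 + 92 @ $18 + 391 @ $19 = $11,767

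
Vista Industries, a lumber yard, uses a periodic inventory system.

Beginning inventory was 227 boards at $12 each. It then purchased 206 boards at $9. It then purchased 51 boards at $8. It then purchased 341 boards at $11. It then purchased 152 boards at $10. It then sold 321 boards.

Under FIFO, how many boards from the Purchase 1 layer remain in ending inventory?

112

Sale 1 (321) [FIFO — oldest first]: 227 @ $12 + 94 @ $9 = $3,570
Ending inventory: 112 @ $9 + 51 @ $8 + 341 @ $11 + 152 @ $10 = $6,687
Check: goods available $10,257 = COGS $3,570 + ending $6,687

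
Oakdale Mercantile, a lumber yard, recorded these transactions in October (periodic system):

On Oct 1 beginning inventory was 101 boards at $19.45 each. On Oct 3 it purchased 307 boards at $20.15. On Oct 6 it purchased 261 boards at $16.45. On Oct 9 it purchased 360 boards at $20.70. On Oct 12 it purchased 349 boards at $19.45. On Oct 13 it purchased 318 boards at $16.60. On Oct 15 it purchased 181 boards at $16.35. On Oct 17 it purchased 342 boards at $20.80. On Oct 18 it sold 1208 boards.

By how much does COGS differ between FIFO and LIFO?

FIFO COGS: 101 @ $19.45 + 307 @ $20.15 + 261 @ $16.45 + 360 @ $20.70 + 179 @ $19.45 = $23,377.50
LIFO COGS: 342 @ $20.80 + 181 @ $16.35 + 318 @ $16.60 + 349 @ $19.45 + 18 @ $20.70 = $22,512.40
Difference = |$23,377.50 − $22,512.40| = $865.10

$865.10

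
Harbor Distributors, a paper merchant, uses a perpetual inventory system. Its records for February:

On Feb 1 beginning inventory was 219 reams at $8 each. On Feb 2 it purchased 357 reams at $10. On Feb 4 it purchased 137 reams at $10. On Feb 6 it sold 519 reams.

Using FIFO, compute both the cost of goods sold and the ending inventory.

COGS = $4,752; ending inventory = $1,940

Feb 6, 519 sold [FIFO — oldest first]: 219 @ $8 + 300 @ $10 = $4,752
Ending inventory: 57 @ $10 + 137 @ $10 = $1,940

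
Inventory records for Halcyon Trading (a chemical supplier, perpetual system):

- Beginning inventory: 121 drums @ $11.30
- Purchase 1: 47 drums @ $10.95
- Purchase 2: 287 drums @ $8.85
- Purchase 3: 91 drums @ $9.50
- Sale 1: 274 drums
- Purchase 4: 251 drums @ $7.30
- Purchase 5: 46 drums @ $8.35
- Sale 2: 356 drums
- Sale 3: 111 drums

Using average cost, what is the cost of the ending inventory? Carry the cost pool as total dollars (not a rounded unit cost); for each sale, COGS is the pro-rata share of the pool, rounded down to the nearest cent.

After Beginning: 121 on hand, pool $1,367.30 (≈ $11.3000 each)
After Purchase 1: 168 on hand, pool $1,881.95 (≈ $11.2021 each)
After Purchase 2: 455 on hand, pool $4,421.90 (≈ $9.7185 each)
After Purchase 3: 546 on hand, pool $5,286.40 (≈ $9.6821 each)
Sale 1, sell 274: 274/546 × $5,286.40 → $2,652.88
After Purchase 4: 523 on hand, pool $4,465.82 (≈ $8.5389 each)
After Purchase 5: 569 on hand, pool $4,849.92 (≈ $8.5236 each)
Sale 2, sell 356: 356/569 × $4,849.92 → $3,034.39
Sale 3, sell 111: 111/213 × $1,815.53 → $946.12
Total COGS = $2,652.88 + $3,034.39 + $946.12 = $6,633.39
Ending inventory (cost pool remaining) = $869.41

Ending inventory = $869.41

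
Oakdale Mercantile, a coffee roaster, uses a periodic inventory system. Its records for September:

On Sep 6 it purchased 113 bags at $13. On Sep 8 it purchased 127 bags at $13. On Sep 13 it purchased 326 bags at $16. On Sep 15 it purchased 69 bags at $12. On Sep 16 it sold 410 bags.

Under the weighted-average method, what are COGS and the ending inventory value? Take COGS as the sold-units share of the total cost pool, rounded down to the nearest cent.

COGS = $5,916.91; ending inventory = $3,247.09

Sep 16, sell 410: 410/635 × $9,164.00 → $5,916.91
Ending inventory (cost pool remaining) = $3,247.09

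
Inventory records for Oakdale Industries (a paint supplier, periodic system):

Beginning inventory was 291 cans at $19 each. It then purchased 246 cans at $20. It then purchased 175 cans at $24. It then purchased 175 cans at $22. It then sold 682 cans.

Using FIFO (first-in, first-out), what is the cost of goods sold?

COGS = $13,929

Sale 1 (682) [FIFO — oldest first]: 291 @ $19 + 246 @ $20 + 145 @ $24 = $13,929
Ending inventory: 30 @ $24 + 175 @ $22 = $4,570
Check: goods available $18,499 = COGS $13,929 + ending $4,570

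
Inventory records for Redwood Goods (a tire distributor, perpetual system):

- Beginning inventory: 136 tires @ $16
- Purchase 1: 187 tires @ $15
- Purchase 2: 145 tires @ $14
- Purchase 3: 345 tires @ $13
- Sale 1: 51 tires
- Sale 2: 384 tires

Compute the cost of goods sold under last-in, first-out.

Sale 1 (51) [LIFO — newest first]: 51 @ $13 = $663
Sale 2 (384) [LIFO — newest first]: 294 @ $13 + 90 @ $14 = $5,082
Total COGS = $663 + $5,082 = $5,745
Ending inventory: 136 @ $16 + 187 @ $15 + 55 @ $14 = $5,751

COGS = $5,745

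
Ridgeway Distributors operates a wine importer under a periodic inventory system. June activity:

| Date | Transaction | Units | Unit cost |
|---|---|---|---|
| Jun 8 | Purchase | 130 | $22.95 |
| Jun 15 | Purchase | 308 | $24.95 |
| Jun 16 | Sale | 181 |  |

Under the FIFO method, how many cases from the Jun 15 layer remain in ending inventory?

257

Jun 16, 181 sold [FIFO — oldest first]: 130 @ $22.95 + 51 @ $24.95 = $4,255.95
Ending inventory: 257 @ $24.95 = $6,412.15
Check: goods available $10,668.10 = COGS $4,255.95 + ending $6,412.15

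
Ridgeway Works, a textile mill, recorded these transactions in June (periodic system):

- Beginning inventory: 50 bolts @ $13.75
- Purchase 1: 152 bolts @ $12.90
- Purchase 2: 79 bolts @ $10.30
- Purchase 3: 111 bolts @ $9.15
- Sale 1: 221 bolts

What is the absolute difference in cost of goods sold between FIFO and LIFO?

FIFO COGS: 50 @ $13.75 + 152 @ $12.90 + 19 @ $10.30 = $2,844.00
LIFO COGS: 111 @ $9.15 + 79 @ $10.30 + 31 @ $12.90 = $2,229.25
Difference = |$2,844.00 − $2,229.25| = $614.75

$614.75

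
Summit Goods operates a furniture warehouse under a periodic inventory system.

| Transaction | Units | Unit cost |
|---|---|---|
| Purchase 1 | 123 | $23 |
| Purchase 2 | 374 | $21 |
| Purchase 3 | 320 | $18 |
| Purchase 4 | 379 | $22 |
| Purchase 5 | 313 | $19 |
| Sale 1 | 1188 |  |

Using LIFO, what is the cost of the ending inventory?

Ending inventory = $6,987

Sale 1 (1188) [LIFO — newest first]: 313 @ $19 + 379 @ $22 + 320 @ $18 + 176 @ $21 = $23,741
Ending inventory: 123 @ $23 + 198 @ $21 = $6,987
Check: goods available $30,728 = COGS $23,741 + ending $6,987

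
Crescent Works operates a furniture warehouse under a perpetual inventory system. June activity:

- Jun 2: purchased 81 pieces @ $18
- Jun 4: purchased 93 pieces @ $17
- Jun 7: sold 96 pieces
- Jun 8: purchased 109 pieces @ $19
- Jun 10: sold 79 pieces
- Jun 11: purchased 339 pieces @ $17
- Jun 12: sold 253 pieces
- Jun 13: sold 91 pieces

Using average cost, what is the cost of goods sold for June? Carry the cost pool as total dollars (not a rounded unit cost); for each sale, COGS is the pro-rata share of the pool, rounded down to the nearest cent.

After Jun 2: 81 on hand, pool $1,458.00 (≈ $18.0000 each)
After Jun 4: 174 on hand, pool $3,039.00 (≈ $17.4655 each)
Jun 7, sell 96: 96/174 × $3,039.00 → $1,676.68
After Jun 8: 187 on hand, pool $3,433.32 (≈ $18.3600 each)
Jun 10, sell 79: 79/187 × $3,433.32 → $1,450.44
After Jun 11: 447 on hand, pool $7,745.88 (≈ $17.3286 each)
Jun 12, sell 253: 253/447 × $7,745.88 → $4,384.13
Jun 13, sell 91: 91/194 × $3,361.75 → $1,576.90
Total COGS = $1,676.68 + $1,450.44 + $4,384.13 + $1,576.90 = $9,088.15
Ending inventory (cost pool remaining) = $1,784.85
Check: goods available $10,873.00 = COGS $9,088.15 + ending $1,784.85

COGS = $9,088.15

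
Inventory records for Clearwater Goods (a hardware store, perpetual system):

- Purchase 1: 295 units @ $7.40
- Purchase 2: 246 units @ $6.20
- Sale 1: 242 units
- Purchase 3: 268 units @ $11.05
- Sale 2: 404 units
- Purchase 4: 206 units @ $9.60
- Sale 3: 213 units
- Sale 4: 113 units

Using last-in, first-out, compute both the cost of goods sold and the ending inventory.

Sale 1 (242) [LIFO — newest first]: 242 @ $6.20 = $1,500.40
Sale 2 (404) [LIFO — newest first]: 268 @ $11.05 + 4 @ $6.20 + 132 @ $7.40 = $3,963.00
Sale 3 (213) [LIFO — newest first]: 206 @ $9.60 + 7 @ $7.40 = $2,029.40
Sale 4 (113) [LIFO — newest first]: 113 @ $7.40 = $836.20
Total COGS = $1,500.40 + $3,963.00 + $2,029.40 + $836.20 = $8,329.00
Ending inventory: 43 @ $7.40 = $318.20
Check: goods available $8,647.20 = COGS $8,329.00 + ending $318.20

COGS = $8,329.00; ending inventory = $318.20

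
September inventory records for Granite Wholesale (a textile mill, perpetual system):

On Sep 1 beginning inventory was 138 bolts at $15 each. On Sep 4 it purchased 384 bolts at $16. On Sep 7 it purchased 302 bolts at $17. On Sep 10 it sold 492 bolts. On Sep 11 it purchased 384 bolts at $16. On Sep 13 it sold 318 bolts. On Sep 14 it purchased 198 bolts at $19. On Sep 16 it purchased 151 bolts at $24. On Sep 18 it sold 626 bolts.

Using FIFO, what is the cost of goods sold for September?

Sep 10, 492 sold [FIFO — oldest first]: 138 @ $15 + 354 @ $16 = $7,734
Sep 13, 318 sold [FIFO — oldest first]: 30 @ $16 + 288 @ $17 = $5,376
Sep 18, 626 sold [FIFO — oldest first]: 14 @ $17 + 384 @ $16 + 198 @ $19 + 30 @ $24 = $10,864
Total COGS = $7,734 + $5,376 + $10,864 = $23,974
Ending inventory: 121 @ $24 = $2,904

COGS = $23,974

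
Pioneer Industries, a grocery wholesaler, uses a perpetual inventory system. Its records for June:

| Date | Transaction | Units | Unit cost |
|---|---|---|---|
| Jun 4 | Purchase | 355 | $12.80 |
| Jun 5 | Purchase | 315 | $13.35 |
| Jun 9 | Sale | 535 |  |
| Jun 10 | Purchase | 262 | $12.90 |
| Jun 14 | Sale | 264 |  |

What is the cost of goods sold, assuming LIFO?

Jun 9, 535 sold [LIFO — newest first]: 315 @ $13.35 + 220 @ $12.80 = $7,021.25
Jun 14, 264 sold [LIFO — newest first]: 262 @ $12.90 + 2 @ $12.80 = $3,405.40
Total COGS = $7,021.25 + $3,405.40 = $10,426.65
Ending inventory: 133 @ $12.80 = $1,702.40
Check: goods available $12,129.05 = COGS $10,426.65 + ending $1,702.40

COGS = $10,426.65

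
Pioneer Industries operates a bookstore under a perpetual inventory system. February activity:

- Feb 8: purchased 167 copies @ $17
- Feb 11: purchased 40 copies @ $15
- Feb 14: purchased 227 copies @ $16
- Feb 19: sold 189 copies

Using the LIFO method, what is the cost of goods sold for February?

Feb 19, 189 sold [LIFO — newest first]: 189 @ $16 = $3,024
Ending inventory: 167 @ $17 + 40 @ $15 + 38 @ $16 = $4,047

COGS = $3,024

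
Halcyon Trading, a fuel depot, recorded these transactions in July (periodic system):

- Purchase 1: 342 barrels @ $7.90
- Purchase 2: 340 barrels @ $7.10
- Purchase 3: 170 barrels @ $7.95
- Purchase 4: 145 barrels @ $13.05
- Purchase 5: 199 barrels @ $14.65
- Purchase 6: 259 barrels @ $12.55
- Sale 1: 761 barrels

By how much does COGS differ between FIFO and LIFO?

FIFO COGS: 342 @ $7.90 + 340 @ $7.10 + 79 @ $7.95 = $5,743.85
LIFO COGS: 259 @ $12.55 + 199 @ $14.65 + 145 @ $13.05 + 158 @ $7.95 = $9,314.15
Difference = |$5,743.85 − $9,314.15| = $3,570.30

$3,570.30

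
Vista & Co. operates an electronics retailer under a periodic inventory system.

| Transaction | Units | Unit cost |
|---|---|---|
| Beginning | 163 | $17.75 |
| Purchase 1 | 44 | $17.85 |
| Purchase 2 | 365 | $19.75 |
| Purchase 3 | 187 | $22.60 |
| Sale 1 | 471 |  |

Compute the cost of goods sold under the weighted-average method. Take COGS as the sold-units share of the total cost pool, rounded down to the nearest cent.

COGS = $9,378.79

Sale 1, sell 471: 471/759 × $15,113.60 → $9,378.79
Ending inventory (cost pool remaining) = $5,734.81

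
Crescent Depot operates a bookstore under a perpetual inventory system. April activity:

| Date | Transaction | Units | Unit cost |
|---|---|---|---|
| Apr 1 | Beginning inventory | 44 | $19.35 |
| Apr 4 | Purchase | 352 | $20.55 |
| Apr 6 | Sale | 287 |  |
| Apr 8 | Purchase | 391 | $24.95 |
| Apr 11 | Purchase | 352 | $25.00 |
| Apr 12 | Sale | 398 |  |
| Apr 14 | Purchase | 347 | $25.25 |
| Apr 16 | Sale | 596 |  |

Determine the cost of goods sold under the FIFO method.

COGS = $30,225.95

Apr 6, 287 sold [FIFO — oldest first]: 44 @ $19.35 + 243 @ $20.55 = $5,845.05
Apr 12, 398 sold [FIFO — oldest first]: 109 @ $20.55 + 289 @ $24.95 = $9,450.50
Apr 16, 596 sold [FIFO — oldest first]: 102 @ $24.95 + 352 @ $25.00 + 142 @ $25.25 = $14,930.40
Total COGS = $5,845.05 + $9,450.50 + $14,930.40 = $30,225.95
Ending inventory: 205 @ $25.25 = $5,176.25
Check: goods available $35,402.20 = COGS $30,225.95 + ending $5,176.25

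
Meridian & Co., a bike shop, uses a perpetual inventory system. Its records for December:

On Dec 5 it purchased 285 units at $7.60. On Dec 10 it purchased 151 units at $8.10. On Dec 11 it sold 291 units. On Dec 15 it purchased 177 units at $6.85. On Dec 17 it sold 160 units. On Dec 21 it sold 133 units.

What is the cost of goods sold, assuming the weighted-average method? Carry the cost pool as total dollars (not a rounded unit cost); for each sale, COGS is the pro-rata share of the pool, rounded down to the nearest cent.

COGS = $4,390.84

After Dec 5: 285 on hand, pool $2,166.00 (≈ $7.6000 each)
After Dec 10: 436 on hand, pool $3,389.10 (≈ $7.7732 each)
Dec 11, sell 291: 291/436 × $3,389.10 → $2,261.99
After Dec 15: 322 on hand, pool $2,339.56 (≈ $7.2657 each)
Dec 17, sell 160: 160/322 × $2,339.56 → $1,162.51
Dec 21, sell 133: 133/162 × $1,177.05 → $966.34
Total COGS = $2,261.99 + $1,162.51 + $966.34 = $4,390.84
Ending inventory (cost pool remaining) = $210.71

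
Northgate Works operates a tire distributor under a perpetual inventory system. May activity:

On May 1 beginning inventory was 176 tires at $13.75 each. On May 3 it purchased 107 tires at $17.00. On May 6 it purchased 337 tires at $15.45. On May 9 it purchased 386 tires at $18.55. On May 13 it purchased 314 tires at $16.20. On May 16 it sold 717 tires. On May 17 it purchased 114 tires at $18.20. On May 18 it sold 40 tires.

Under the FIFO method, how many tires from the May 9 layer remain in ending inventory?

249

May 16, 717 sold [FIFO — oldest first]: 176 @ $13.75 + 107 @ $17.00 + 337 @ $15.45 + 97 @ $18.55 = $11,245.00
May 18, 40 sold [FIFO — oldest first]: 40 @ $18.55 = $742.00
Total COGS = $11,245.00 + $742.00 = $11,987.00
Ending inventory: 249 @ $18.55 + 314 @ $16.20 + 114 @ $18.20 = $11,780.55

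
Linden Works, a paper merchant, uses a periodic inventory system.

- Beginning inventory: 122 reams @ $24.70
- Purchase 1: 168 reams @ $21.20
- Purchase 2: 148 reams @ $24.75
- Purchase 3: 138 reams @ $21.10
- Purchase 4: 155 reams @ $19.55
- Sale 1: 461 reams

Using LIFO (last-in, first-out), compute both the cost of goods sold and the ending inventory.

Sale 1 (461) [LIFO — newest first]: 155 @ $19.55 + 138 @ $21.10 + 148 @ $24.75 + 20 @ $21.20 = $10,029.05
Ending inventory: 122 @ $24.70 + 148 @ $21.20 = $6,151.00

COGS = $10,029.05; ending inventory = $6,151.00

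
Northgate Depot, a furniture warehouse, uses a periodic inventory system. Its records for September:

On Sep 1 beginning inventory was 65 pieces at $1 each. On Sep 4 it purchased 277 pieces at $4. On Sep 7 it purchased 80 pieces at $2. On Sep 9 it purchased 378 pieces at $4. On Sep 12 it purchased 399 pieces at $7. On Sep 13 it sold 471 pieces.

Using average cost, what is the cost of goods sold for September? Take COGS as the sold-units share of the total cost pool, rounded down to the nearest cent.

COGS = $2,214.76

Sep 13, sell 471: 471/1199 × $5,638.00 → $2,214.76
Ending inventory (cost pool remaining) = $3,423.24
Check: goods available $5,638.00 = COGS $2,214.76 + ending $3,423.24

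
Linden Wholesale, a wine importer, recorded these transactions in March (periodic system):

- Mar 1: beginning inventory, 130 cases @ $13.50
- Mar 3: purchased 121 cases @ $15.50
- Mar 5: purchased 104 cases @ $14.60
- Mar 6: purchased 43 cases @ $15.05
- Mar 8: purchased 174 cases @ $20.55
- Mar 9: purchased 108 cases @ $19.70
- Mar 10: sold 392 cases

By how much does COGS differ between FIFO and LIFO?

FIFO COGS: 130 @ $13.50 + 121 @ $15.50 + 104 @ $14.60 + 37 @ $15.05 = $5,705.75
LIFO COGS: 108 @ $19.70 + 174 @ $20.55 + 43 @ $15.05 + 67 @ $14.60 = $7,328.65
Difference = |$5,705.75 − $7,328.65| = $1,622.90

$1,622.90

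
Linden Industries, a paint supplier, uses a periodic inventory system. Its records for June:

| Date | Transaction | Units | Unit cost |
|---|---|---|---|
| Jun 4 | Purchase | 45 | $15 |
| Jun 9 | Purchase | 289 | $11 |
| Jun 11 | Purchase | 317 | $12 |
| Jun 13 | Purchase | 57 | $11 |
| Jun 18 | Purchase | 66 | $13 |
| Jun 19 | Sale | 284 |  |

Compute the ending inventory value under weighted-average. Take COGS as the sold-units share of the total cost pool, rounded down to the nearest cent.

Ending inventory = $5,788.21

Jun 19, sell 284: 284/774 × $9,143.00 → $3,354.79
Ending inventory (cost pool remaining) = $5,788.21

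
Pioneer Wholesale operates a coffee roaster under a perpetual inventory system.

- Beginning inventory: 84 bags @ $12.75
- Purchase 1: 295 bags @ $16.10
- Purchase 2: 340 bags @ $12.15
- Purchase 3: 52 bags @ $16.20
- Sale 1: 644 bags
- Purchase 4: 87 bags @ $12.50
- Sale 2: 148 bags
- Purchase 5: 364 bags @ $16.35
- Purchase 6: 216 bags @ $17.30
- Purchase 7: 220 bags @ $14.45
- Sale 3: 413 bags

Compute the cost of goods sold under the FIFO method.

COGS = $17,554.85

Sale 1 (644) [FIFO — oldest first]: 84 @ $12.75 + 295 @ $16.10 + 265 @ $12.15 = $9,040.25
Sale 2 (148) [FIFO — oldest first]: 75 @ $12.15 + 52 @ $16.20 + 21 @ $12.50 = $2,016.15
Sale 3 (413) [FIFO — oldest first]: 66 @ $12.50 + 347 @ $16.35 = $6,498.45
Total COGS = $9,040.25 + $2,016.15 + $6,498.45 = $17,554.85
Ending inventory: 17 @ $16.35 + 216 @ $17.30 + 220 @ $14.45 = $7,193.75
Check: goods available $24,748.60 = COGS $17,554.85 + ending $7,193.75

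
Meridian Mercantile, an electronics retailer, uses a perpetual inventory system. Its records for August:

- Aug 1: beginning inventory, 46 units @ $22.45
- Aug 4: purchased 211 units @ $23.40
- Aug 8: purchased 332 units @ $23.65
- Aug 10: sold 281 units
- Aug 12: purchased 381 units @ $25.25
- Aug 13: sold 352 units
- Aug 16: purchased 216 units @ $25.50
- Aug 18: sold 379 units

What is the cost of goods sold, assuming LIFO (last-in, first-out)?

COGS = $24,922.25

Aug 10, 281 sold [LIFO — newest first]: 281 @ $23.65 = $6,645.65
Aug 13, 352 sold [LIFO — newest first]: 352 @ $25.25 = $8,888.00
Aug 18, 379 sold [LIFO — newest first]: 216 @ $25.50 + 29 @ $25.25 + 51 @ $23.65 + 83 @ $23.40 = $9,388.60
Total COGS = $6,645.65 + $8,888.00 + $9,388.60 = $24,922.25
Ending inventory: 46 @ $22.45 + 128 @ $23.40 = $4,027.90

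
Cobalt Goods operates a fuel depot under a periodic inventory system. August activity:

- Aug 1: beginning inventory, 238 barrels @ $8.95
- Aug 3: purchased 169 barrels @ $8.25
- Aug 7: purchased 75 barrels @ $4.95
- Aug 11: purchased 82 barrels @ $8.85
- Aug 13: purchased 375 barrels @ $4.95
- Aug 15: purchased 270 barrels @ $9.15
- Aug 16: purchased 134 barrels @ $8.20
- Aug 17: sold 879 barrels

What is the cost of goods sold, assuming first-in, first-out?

COGS = $6,180.55

Aug 17, 879 sold [FIFO — oldest first]: 238 @ $8.95 + 169 @ $8.25 + 75 @ $4.95 + 82 @ $8.85 + 315 @ $4.95 = $6,180.55
Ending inventory: 60 @ $4.95 + 270 @ $9.15 + 134 @ $8.20 = $3,866.30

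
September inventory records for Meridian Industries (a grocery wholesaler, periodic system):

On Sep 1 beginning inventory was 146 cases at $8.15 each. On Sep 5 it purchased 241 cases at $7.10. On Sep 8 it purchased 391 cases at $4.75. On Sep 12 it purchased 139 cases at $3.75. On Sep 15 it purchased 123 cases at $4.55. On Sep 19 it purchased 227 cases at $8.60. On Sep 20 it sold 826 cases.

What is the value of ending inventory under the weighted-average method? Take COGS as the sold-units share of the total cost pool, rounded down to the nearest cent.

Sep 20, sell 826: 826/1267 × $7,791.35 → $5,079.44
Ending inventory (cost pool remaining) = $2,711.91
Check: goods available $7,791.35 = COGS $5,079.44 + ending $2,711.91

Ending inventory = $2,711.91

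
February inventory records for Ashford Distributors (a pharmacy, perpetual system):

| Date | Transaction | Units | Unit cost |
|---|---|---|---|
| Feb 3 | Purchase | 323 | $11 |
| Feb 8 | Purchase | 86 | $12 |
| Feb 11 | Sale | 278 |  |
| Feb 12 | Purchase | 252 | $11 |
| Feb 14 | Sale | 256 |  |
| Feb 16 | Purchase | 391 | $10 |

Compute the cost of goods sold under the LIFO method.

Feb 11, 278 sold [LIFO — newest first]: 86 @ $12 + 192 @ $11 = $3,144
Feb 14, 256 sold [LIFO — newest first]: 252 @ $11 + 4 @ $11 = $2,816
Total COGS = $3,144 + $2,816 = $5,960
Ending inventory: 127 @ $11 + 391 @ $10 = $5,307

COGS = $5,960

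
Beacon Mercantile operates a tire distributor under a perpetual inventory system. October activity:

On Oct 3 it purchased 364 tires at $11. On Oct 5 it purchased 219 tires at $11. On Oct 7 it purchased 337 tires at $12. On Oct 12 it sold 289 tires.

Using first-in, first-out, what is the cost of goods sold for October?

Oct 12, 289 sold [FIFO — oldest first]: 289 @ $11 = $3,179
Ending inventory: 75 @ $11 + 219 @ $11 + 337 @ $12 = $7,278
Check: goods available $10,457 = COGS $3,179 + ending $7,278

COGS = $3,179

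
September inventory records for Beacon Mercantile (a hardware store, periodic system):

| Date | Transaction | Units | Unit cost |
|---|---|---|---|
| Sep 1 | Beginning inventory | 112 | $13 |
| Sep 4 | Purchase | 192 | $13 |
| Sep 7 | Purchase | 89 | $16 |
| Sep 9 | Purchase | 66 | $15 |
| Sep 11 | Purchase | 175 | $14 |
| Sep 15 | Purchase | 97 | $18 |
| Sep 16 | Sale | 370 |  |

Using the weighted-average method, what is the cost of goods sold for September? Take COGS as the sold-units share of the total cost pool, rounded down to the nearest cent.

Sep 16, sell 370: 370/731 × $10,562.00 → $5,346.01
Ending inventory (cost pool remaining) = $5,215.99

COGS = $5,346.01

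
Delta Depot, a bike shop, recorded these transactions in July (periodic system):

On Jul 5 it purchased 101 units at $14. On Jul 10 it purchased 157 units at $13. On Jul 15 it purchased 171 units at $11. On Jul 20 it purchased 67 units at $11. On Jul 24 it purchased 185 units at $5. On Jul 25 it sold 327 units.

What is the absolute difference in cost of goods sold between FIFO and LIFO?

FIFO COGS: 101 @ $14 + 157 @ $13 + 69 @ $11 = $4,214
LIFO COGS: 185 @ $5 + 67 @ $11 + 75 @ $11 = $2,487
Difference = |$4,214 − $2,487| = $1,727

$1,727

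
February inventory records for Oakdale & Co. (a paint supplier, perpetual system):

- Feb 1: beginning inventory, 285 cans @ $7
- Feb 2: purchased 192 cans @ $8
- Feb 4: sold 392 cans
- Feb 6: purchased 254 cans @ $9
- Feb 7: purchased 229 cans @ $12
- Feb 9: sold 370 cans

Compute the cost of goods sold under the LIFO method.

COGS = $6,953

Feb 4, 392 sold [LIFO — newest first]: 192 @ $8 + 200 @ $7 = $2,936
Feb 9, 370 sold [LIFO — newest first]: 229 @ $12 + 141 @ $9 = $4,017
Total COGS = $2,936 + $4,017 = $6,953
Ending inventory: 85 @ $7 + 113 @ $9 = $1,612
Check: goods available $8,565 = COGS $6,953 + ending $1,612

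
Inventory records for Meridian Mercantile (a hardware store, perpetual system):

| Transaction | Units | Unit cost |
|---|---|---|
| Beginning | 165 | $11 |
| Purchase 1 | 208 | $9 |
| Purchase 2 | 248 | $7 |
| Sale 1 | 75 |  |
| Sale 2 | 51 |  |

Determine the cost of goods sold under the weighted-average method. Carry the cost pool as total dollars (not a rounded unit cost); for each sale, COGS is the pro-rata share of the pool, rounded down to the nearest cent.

COGS = $1,100.31

After Beginning: 165 on hand, pool $1,815.00 (≈ $11.0000 each)
After Purchase 1: 373 on hand, pool $3,687.00 (≈ $9.8847 each)
After Purchase 2: 621 on hand, pool $5,423.00 (≈ $8.7327 each)
Sale 1, sell 75: 75/621 × $5,423.00 → $654.95
Sale 2, sell 51: 51/546 × $4,768.05 → $445.36
Total COGS = $654.95 + $445.36 = $1,100.31
Ending inventory (cost pool remaining) = $4,322.69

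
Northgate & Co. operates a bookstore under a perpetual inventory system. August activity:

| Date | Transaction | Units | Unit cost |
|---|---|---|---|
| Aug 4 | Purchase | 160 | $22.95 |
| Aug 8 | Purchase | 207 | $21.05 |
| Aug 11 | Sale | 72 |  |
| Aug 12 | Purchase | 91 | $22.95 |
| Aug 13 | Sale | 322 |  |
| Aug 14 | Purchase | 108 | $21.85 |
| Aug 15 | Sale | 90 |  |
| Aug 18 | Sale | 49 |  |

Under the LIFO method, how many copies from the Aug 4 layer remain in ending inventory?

33

Aug 11, 72 sold [LIFO — newest first]: 72 @ $21.05 = $1,515.60
Aug 13, 322 sold [LIFO — newest first]: 91 @ $22.95 + 135 @ $21.05 + 96 @ $22.95 = $7,133.40
Aug 15, 90 sold [LIFO — newest first]: 90 @ $21.85 = $1,966.50
Aug 18, 49 sold [LIFO — newest first]: 18 @ $21.85 + 31 @ $22.95 = $1,104.75
Total COGS = $1,515.60 + $7,133.40 + $1,966.50 + $1,104.75 = $11,720.25
Ending inventory: 33 @ $22.95 = $757.35
Check: goods available $12,477.60 = COGS $11,720.25 + ending $757.35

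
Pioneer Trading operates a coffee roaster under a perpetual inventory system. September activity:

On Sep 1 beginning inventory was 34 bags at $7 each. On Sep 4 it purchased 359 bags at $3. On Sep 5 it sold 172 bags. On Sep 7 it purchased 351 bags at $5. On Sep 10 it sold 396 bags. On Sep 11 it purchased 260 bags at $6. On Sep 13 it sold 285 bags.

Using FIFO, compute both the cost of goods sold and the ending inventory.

COGS = $3,724; ending inventory = $906

Sep 5, 172 sold [FIFO — oldest first]: 34 @ $7 + 138 @ $3 = $652
Sep 10, 396 sold [FIFO — oldest first]: 221 @ $3 + 175 @ $5 = $1,538
Sep 13, 285 sold [FIFO — oldest first]: 176 @ $5 + 109 @ $6 = $1,534
Total COGS = $652 + $1,538 + $1,534 = $3,724
Ending inventory: 151 @ $6 = $906
Check: goods available $4,630 = COGS $3,724 + ending $906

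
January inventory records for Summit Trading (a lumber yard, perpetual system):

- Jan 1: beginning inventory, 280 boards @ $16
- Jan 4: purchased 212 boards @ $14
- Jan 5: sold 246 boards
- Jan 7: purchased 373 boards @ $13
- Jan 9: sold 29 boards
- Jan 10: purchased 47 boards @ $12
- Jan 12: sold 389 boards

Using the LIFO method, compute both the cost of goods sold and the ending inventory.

Jan 5, 246 sold [LIFO — newest first]: 212 @ $14 + 34 @ $16 = $3,512
Jan 9, 29 sold [LIFO — newest first]: 29 @ $13 = $377
Jan 12, 389 sold [LIFO — newest first]: 47 @ $12 + 342 @ $13 = $5,010
Total COGS = $3,512 + $377 + $5,010 = $8,899
Ending inventory: 246 @ $16 + 2 @ $13 = $3,962
Check: goods available $12,861 = COGS $8,899 + ending $3,962

COGS = $8,899; ending inventory = $3,962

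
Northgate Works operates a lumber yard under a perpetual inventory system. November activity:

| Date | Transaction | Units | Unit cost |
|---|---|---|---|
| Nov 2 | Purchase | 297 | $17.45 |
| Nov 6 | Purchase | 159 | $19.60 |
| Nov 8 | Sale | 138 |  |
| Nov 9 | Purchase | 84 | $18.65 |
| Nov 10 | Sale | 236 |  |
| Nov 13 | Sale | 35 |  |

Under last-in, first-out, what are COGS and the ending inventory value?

COGS = $7,579.70; ending inventory = $2,285.95

Nov 8, 138 sold [LIFO — newest first]: 138 @ $19.60 = $2,704.80
Nov 10, 236 sold [LIFO — newest first]: 84 @ $18.65 + 21 @ $19.60 + 131 @ $17.45 = $4,264.15
Nov 13, 35 sold [LIFO — newest first]: 35 @ $17.45 = $610.75
Total COGS = $2,704.80 + $4,264.15 + $610.75 = $7,579.70
Ending inventory: 131 @ $17.45 = $2,285.95
Check: goods available $9,865.65 = COGS $7,579.70 + ending $2,285.95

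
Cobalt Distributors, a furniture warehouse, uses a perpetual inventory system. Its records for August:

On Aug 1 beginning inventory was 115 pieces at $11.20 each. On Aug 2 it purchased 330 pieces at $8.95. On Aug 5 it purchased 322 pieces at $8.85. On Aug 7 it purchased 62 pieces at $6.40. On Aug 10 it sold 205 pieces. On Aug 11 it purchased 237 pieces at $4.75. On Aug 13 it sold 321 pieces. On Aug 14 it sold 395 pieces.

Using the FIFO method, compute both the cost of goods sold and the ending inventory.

Aug 10, 205 sold [FIFO — oldest first]: 115 @ $11.20 + 90 @ $8.95 = $2,093.50
Aug 13, 321 sold [FIFO — oldest first]: 240 @ $8.95 + 81 @ $8.85 = $2,864.85
Aug 14, 395 sold [FIFO — oldest first]: 241 @ $8.85 + 62 @ $6.40 + 92 @ $4.75 = $2,966.65
Total COGS = $2,093.50 + $2,864.85 + $2,966.65 = $7,925.00
Ending inventory: 145 @ $4.75 = $688.75

COGS = $7,925.00; ending inventory = $688.75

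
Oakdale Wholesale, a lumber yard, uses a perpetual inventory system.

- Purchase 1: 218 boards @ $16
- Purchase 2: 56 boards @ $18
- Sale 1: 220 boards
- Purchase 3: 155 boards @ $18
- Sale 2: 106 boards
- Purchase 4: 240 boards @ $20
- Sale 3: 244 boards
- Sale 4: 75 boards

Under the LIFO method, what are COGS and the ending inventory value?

Sale 1 (220) [LIFO — newest first]: 56 @ $18 + 164 @ $16 = $3,632
Sale 2 (106) [LIFO — newest first]: 106 @ $18 = $1,908
Sale 3 (244) [LIFO — newest first]: 240 @ $20 + 4 @ $18 = $4,872
Sale 4 (75) [LIFO — newest first]: 45 @ $18 + 30 @ $16 = $1,290
Total COGS = $3,632 + $1,908 + $4,872 + $1,290 = $11,702
Ending inventory: 24 @ $16 = $384
Check: goods available $12,086 = COGS $11,702 + ending $384

COGS = $11,702; ending inventory = $384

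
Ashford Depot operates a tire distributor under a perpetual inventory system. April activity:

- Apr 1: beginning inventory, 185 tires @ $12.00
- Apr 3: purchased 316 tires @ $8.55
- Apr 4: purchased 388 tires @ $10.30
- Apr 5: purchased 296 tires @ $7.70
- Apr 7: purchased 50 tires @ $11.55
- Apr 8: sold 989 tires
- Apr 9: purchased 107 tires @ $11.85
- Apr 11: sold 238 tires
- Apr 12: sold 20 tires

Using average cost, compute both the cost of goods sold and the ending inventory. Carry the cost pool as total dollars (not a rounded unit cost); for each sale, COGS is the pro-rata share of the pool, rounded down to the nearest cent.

After Apr 1: 185 on hand, pool $2,220.00 (≈ $12.0000 each)
After Apr 3: 501 on hand, pool $4,921.80 (≈ $9.8240 each)
After Apr 4: 889 on hand, pool $8,918.20 (≈ $10.0317 each)
After Apr 5: 1185 on hand, pool $11,197.40 (≈ $9.4493 each)
After Apr 7: 1235 on hand, pool $11,774.90 (≈ $9.5343 each)
Apr 8, sell 989: 989/1235 × $11,774.90 → $9,429.45
After Apr 9: 353 on hand, pool $3,613.40 (≈ $10.2363 each)
Apr 11, sell 238: 238/353 × $3,613.40 → $2,436.23
Apr 12, sell 20: 20/115 × $1,177.17 → $204.72
Total COGS = $9,429.45 + $2,436.23 + $204.72 = $12,070.40
Ending inventory (cost pool remaining) = $972.45
Check: goods available $13,042.85 = COGS $12,070.40 + ending $972.45

COGS = $12,070.40; ending inventory = $972.45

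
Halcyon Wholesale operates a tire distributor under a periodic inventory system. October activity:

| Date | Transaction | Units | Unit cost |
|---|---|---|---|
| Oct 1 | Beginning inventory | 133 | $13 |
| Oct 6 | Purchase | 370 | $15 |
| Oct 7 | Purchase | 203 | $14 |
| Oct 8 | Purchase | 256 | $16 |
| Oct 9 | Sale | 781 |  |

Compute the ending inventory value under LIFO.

Ending inventory = $2,449

Oct 9, 781 sold [LIFO — newest first]: 256 @ $16 + 203 @ $14 + 322 @ $15 = $11,768
Ending inventory: 133 @ $13 + 48 @ $15 = $2,449
Check: goods available $14,217 = COGS $11,768 + ending $2,449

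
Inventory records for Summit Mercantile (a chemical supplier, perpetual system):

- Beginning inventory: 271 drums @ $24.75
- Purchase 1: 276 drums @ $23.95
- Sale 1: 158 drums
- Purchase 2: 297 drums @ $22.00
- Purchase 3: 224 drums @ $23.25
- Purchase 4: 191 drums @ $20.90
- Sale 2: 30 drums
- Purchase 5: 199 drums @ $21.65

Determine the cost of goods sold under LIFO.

Sale 1 (158) [LIFO — newest first]: 158 @ $23.95 = $3,784.10
Sale 2 (30) [LIFO — newest first]: 30 @ $20.90 = $627.00
Total COGS = $3,784.10 + $627.00 = $4,411.10
Ending inventory: 271 @ $24.75 + 118 @ $23.95 + 297 @ $22.00 + 224 @ $23.25 + 161 @ $20.90 + 199 @ $21.65 = $28,948.60

COGS = $4,411.10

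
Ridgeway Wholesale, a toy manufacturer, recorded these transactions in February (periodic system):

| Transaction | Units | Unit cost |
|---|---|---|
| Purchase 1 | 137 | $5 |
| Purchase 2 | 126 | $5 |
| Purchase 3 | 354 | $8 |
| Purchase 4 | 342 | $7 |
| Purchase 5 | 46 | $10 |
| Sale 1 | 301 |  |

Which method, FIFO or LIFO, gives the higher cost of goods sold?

FIFO COGS: 137 @ $5 + 126 @ $5 + 38 @ $8 = $1,619
LIFO COGS: 46 @ $10 + 255 @ $7 = $2,245

LIFO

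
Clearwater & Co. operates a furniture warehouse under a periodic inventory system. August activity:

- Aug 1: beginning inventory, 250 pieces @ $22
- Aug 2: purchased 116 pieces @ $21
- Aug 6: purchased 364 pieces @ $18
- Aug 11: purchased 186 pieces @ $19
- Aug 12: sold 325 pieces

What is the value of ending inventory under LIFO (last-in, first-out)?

Aug 12, 325 sold [LIFO — newest first]: 186 @ $19 + 139 @ $18 = $6,036
Ending inventory: 250 @ $22 + 116 @ $21 + 225 @ $18 = $11,986
Check: goods available $18,022 = COGS $6,036 + ending $11,986

Ending inventory = $11,986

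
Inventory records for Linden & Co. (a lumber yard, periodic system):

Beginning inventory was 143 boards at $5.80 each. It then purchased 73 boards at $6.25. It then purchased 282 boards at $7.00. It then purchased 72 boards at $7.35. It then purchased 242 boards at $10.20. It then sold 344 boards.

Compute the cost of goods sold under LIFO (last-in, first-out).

COGS = $3,207.60

Sale 1 (344) [LIFO — newest first]: 242 @ $10.20 + 72 @ $7.35 + 30 @ $7.00 = $3,207.60
Ending inventory: 143 @ $5.80 + 73 @ $6.25 + 252 @ $7.00 = $3,049.65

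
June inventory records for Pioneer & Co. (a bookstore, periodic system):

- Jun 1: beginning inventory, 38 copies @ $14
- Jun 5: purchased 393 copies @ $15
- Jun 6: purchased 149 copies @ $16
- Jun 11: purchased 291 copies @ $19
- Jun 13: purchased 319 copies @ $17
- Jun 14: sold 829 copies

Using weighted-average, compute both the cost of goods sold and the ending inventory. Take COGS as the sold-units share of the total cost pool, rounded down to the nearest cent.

COGS = $13,767.66; ending inventory = $5,995.34

Jun 14, sell 829: 829/1190 × $19,763.00 → $13,767.66
Ending inventory (cost pool remaining) = $5,995.34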